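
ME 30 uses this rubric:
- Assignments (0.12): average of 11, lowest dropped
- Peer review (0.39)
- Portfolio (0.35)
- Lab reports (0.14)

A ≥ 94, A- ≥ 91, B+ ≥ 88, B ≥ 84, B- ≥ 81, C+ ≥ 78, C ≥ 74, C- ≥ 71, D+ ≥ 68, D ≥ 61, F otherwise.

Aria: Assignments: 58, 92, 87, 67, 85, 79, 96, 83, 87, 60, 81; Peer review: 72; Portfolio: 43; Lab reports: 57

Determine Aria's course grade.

F

Assignments: drop 58 → average of remaining 10 = 817/10 = 81.7
Weighted total:
  Assignments 81.7 × 0.12 = 9.804
  Peer review 72 × 0.39 = 28.08
  Portfolio 43 × 0.35 = 15.05
  Lab reports 57 × 0.14 = 7.98
Sum = 60.914
60.914 < 61 → F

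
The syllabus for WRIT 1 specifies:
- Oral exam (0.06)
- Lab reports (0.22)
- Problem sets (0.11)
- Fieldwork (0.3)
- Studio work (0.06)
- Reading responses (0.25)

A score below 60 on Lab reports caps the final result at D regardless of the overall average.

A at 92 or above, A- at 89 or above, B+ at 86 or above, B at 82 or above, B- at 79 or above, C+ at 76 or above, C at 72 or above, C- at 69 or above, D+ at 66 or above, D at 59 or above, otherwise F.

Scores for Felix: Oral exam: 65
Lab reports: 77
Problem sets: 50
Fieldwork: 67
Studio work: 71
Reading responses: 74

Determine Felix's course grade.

C-

Lab reports score 77 ≥ 60: minimum met.
Weighted total:
  Oral exam 65 × 0.06 = 3.9
  Lab reports 77 × 0.22 = 16.94
  Problem sets 50 × 0.11 = 5.5
  Fieldwork 67 × 0.3 = 20.1
  Studio work 71 × 0.06 = 4.26
  Reading responses 74 × 0.25 = 18.5
Sum = 69.2
69.2 is ≥ 69 and < 72 → C-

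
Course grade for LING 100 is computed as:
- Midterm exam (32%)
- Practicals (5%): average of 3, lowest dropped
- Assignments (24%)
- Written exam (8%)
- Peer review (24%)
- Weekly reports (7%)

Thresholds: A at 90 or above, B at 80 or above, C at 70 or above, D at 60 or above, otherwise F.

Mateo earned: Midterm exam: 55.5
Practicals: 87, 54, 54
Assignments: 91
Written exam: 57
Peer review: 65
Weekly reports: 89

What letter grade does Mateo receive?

Practicals: drop 54 → average of remaining 2 = 141/2 = 70.5
Weighted total:
  Midterm exam 55.5 × 0.32 = 17.76
  Practicals 70.5 × 0.05 = 3.525
  Assignments 91 × 0.24 = 21.84
  Written exam 57 × 0.08 = 4.56
  Peer review 65 × 0.24 = 15.6
  Weekly reports 89 × 0.07 = 6.23
Sum = 69.515
69.515 is ≥ 60 and < 70 → D

D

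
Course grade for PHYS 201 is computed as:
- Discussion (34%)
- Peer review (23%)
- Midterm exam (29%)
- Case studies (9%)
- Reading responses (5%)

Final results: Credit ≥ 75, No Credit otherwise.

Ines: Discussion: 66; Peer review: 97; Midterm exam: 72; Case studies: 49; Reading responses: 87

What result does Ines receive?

Weighted total:
  Discussion 66 × 0.34 = 22.44
  Peer review 97 × 0.23 = 22.31
  Midterm exam 72 × 0.29 = 20.88
  Case studies 49 × 0.09 = 4.41
  Reading responses 87 × 0.05 = 4.35
Sum = 74.39
74.39 < 75 → No Credit

No Credit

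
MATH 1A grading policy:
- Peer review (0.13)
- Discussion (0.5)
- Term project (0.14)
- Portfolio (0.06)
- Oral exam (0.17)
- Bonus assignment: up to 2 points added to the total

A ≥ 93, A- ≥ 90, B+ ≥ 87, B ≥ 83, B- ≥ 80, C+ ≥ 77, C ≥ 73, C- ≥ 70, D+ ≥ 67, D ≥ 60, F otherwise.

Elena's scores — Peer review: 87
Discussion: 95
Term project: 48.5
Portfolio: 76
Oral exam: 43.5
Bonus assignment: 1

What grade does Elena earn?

Weighted total:
  Peer review 87 × 0.13 = 11.31
  Discussion 95 × 0.5 = 47.5
  Term project 48.5 × 0.14 = 6.79
  Portfolio 76 × 0.06 = 4.56
  Oral exam 43.5 × 0.17 = 7.395
Sum = 77.555
Bonus assignment: 77.555 + 1 = 78.555
78.555 is ≥ 77 and < 80 → C+

C+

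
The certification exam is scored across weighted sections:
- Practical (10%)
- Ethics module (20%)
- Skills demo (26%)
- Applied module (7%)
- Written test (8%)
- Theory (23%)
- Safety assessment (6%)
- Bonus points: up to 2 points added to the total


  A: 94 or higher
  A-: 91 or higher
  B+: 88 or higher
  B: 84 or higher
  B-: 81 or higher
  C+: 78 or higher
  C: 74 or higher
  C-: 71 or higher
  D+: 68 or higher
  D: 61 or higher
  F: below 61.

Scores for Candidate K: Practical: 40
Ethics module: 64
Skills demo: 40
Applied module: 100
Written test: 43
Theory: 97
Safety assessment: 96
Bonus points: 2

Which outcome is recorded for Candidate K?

Weighted total:
  Practical 40 × 0.1 = 4
  Ethics module 64 × 0.2 = 12.8
  Skills demo 40 × 0.26 = 10.4
  Applied module 100 × 0.07 = 7
  Written test 43 × 0.08 = 3.44
  Theory 97 × 0.23 = 22.31
  Safety assessment 96 × 0.06 = 5.76
Sum = 65.71
Bonus points: 65.71 + 2 = 67.71
67.71 is ≥ 61 and < 68 → D

D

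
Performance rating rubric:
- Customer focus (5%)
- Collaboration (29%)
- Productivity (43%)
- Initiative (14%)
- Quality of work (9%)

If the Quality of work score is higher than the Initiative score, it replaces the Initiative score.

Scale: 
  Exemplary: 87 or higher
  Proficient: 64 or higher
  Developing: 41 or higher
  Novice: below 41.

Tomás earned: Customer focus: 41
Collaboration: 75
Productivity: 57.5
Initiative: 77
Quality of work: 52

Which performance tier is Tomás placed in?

Quality of work (52) ≤ Initiative (77), so Initiative stays at 77.
Weighted total:
  Customer focus 41 × 0.05 = 2.05
  Collaboration 75 × 0.29 = 21.75
  Productivity 57.5 × 0.43 = 24.725
  Initiative 77 × 0.14 = 10.78
  Quality of work 52 × 0.09 = 4.68
Sum = 63.985
63.985 is ≥ 41 and < 64 → Developing

Developing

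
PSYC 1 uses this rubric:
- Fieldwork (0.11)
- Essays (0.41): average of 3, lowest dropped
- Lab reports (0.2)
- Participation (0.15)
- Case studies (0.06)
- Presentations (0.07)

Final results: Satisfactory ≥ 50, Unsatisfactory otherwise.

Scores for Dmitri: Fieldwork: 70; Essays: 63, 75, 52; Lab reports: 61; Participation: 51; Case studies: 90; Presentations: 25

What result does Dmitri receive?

Satisfactory

Essays: drop 52 → average of remaining 2 = 138/2 = 69
Weighted total:
  Fieldwork 70 × 0.11 = 7.7
  Essays 69 × 0.41 = 28.29
  Lab reports 61 × 0.2 = 12.2
  Participation 51 × 0.15 = 7.65
  Case studies 90 × 0.06 = 5.4
  Presentations 25 × 0.07 = 1.75
Sum = 62.99
62.99 ≥ 50 → Satisfactory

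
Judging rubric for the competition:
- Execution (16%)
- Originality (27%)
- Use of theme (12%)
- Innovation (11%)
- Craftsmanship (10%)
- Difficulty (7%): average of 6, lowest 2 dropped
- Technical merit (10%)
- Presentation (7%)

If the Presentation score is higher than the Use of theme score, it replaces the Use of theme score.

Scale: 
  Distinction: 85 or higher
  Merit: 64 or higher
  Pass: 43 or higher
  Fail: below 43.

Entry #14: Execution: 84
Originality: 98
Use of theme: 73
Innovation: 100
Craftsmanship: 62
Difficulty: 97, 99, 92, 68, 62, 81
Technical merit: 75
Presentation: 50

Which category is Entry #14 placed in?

Difficulty: drop 62, 68 → average of remaining 4 = 369/4 = 92.25
Presentation (50) ≤ Use of theme (73), so Use of theme stays at 73.
Weighted total:
  Execution 84 × 0.16 = 13.44
  Originality 98 × 0.27 = 26.46
  Use of theme 73 × 0.12 = 8.76
  Innovation 100 × 0.11 = 11
  Craftsmanship 62 × 0.1 = 6.2
  Difficulty 92.25 × 0.07 = 6.4575
  Technical merit 75 × 0.1 = 7.5
  Presentation 50 × 0.07 = 3.5
Sum = 83.3175
83.3175 is ≥ 64 and < 85 → Merit

Merit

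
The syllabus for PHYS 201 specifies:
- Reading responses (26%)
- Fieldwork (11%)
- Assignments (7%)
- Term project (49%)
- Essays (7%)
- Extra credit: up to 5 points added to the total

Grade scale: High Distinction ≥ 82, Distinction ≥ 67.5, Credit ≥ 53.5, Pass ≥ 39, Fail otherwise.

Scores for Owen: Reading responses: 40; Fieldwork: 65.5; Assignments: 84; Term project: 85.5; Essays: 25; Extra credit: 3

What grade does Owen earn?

Weighted total:
  Reading responses 40 × 0.26 = 10.4
  Fieldwork 65.5 × 0.11 = 7.205
  Assignments 84 × 0.07 = 5.88
  Term project 85.5 × 0.49 = 41.895
  Essays 25 × 0.07 = 1.75
Sum = 67.13
Extra credit: 67.13 + 3 = 70.13
70.13 is ≥ 67.5 and < 82 → Distinction

Distinction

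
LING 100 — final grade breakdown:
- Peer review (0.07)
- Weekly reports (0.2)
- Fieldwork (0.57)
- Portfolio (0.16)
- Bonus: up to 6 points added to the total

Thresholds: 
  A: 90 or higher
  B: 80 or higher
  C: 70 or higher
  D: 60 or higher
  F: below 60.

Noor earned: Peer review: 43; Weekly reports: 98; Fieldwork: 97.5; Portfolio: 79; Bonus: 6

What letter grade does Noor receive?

A

Weighted total:
  Peer review 43 × 0.07 = 3.01
  Weekly reports 98 × 0.2 = 19.6
  Fieldwork 97.5 × 0.57 = 55.575
  Portfolio 79 × 0.16 = 12.64
Sum = 90.825
Bonus: 90.825 + 6 = 96.825
96.825 ≥ 90 → A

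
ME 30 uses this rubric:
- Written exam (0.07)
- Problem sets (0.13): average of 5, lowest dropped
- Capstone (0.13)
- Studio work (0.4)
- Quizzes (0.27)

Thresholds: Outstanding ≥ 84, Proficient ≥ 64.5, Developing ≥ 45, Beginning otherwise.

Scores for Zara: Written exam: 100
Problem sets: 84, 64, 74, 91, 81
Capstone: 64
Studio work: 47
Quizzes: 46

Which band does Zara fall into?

Problem sets: drop 64 → average of remaining 4 = 330/4 = 82.5
Weighted total:
  Written exam 100 × 0.07 = 7
  Problem sets 82.5 × 0.13 = 10.725
  Capstone 64 × 0.13 = 8.32
  Studio work 47 × 0.4 = 18.8
  Quizzes 46 × 0.27 = 12.42
Sum = 57.265
57.265 is ≥ 45 and < 64.5 → Developing

Developing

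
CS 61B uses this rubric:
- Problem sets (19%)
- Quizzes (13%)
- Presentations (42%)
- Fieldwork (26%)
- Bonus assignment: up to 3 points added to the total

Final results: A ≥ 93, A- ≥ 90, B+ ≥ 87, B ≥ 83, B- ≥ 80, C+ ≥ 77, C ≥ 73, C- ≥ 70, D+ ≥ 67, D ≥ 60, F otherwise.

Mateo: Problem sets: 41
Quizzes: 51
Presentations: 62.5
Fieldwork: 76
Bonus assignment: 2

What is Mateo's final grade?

Weighted total:
  Problem sets 41 × 0.19 = 7.79
  Quizzes 51 × 0.13 = 6.63
  Presentations 62.5 × 0.42 = 26.25
  Fieldwork 76 × 0.26 = 19.76
Sum = 60.43
Bonus assignment: 60.43 + 2 = 62.43
62.43 is ≥ 60 and < 67 → D

D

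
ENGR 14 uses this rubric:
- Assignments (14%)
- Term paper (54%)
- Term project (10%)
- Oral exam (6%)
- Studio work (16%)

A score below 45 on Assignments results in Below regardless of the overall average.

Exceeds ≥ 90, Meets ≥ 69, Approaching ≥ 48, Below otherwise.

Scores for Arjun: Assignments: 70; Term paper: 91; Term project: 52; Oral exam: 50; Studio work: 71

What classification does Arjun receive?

Meets

Assignments score 70 ≥ 45: minimum met.
Weighted total:
  Assignments 70 × 0.14 = 9.8
  Term paper 91 × 0.54 = 49.14
  Term project 52 × 0.1 = 5.2
  Oral exam 50 × 0.06 = 3
  Studio work 71 × 0.16 = 11.36
Sum = 78.5
78.5 is ≥ 69 and < 90 → Meets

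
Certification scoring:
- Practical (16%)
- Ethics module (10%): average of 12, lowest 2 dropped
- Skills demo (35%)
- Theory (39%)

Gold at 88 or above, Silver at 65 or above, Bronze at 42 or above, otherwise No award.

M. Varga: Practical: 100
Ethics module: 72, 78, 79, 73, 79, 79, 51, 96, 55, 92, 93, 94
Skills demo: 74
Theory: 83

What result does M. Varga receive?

Silver

Ethics module: drop 51, 55 → average of remaining 10 = 835/10 = 83.5
Weighted total:
  Practical 100 × 0.16 = 16
  Ethics module 83.5 × 0.1 = 8.35
  Skills demo 74 × 0.35 = 25.9
  Theory 83 × 0.39 = 32.37
Sum = 82.62
82.62 is ≥ 65 and < 88 → Silver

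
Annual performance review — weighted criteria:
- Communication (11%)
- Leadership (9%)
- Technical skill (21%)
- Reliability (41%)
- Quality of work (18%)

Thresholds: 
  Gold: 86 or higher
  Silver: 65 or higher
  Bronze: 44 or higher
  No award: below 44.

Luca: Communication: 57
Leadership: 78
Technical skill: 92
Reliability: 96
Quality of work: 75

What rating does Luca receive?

Weighted total:
  Communication 57 × 0.11 = 6.27
  Leadership 78 × 0.09 = 7.02
  Technical skill 92 × 0.21 = 19.32
  Reliability 96 × 0.41 = 39.36
  Quality of work 75 × 0.18 = 13.5
Sum = 85.47
85.47 is ≥ 65 and < 86 → Silver

Silver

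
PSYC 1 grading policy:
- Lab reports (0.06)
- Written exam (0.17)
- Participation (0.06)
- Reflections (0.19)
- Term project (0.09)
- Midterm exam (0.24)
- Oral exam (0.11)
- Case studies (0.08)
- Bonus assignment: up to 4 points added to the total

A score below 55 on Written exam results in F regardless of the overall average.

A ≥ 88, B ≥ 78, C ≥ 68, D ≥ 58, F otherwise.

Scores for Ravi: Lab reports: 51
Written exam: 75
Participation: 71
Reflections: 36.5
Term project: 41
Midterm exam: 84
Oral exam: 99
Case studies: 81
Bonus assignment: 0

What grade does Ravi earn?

Written exam score 75 ≥ 55: minimum met.
Weighted total:
  Lab reports 51 × 0.06 = 3.06
  Written exam 75 × 0.17 = 12.75
  Participation 71 × 0.06 = 4.26
  Reflections 36.5 × 0.19 = 6.935
  Term project 41 × 0.09 = 3.69
  Midterm exam 84 × 0.24 = 20.16
  Oral exam 99 × 0.11 = 10.89
  Case studies 81 × 0.08 = 6.48
Sum = 68.225
Bonus assignment: 68.225 + 0 = 68.225
68.225 is ≥ 68 and < 78 → C

C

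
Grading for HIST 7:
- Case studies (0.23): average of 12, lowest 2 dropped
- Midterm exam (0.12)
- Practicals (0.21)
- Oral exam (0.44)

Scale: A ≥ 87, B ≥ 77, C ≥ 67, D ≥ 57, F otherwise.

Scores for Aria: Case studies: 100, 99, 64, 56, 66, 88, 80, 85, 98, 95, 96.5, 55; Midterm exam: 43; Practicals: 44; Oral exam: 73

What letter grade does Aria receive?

D

Case studies: drop 55, 56 → average of remaining 10 = 871.5/10 = 87.15
Weighted total:
  Case studies 87.15 × 0.23 = 20.0445
  Midterm exam 43 × 0.12 = 5.16
  Practicals 44 × 0.21 = 9.24
  Oral exam 73 × 0.44 = 32.12
Sum = 66.5645
66.5645 is ≥ 57 and < 67 → D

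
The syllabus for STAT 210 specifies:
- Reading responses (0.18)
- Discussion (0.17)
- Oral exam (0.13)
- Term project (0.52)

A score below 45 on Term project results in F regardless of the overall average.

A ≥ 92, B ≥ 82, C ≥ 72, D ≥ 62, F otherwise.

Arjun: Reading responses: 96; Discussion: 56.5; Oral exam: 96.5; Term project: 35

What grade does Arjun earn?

F

Term project score 35 < 45: minimum not met.
Weighted total:
  Reading responses 96 × 0.18 = 17.28
  Discussion 56.5 × 0.17 = 9.605
  Oral exam 96.5 × 0.13 = 12.545
  Term project 35 × 0.52 = 18.2
Sum = 57.63
Because the Term project minimum was not met, the result is F.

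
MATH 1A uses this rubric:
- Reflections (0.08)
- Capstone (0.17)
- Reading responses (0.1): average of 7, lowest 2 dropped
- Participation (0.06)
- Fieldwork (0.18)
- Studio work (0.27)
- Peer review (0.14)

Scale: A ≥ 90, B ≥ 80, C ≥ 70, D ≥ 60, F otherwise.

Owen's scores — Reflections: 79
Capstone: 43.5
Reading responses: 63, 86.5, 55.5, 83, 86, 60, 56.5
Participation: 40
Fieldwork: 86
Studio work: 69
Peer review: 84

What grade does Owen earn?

Reading responses: drop 55.5, 56.5 → average of remaining 5 = 378.5/5 = 75.7
Weighted total:
  Reflections 79 × 0.08 = 6.32
  Capstone 43.5 × 0.17 = 7.395
  Reading responses 75.7 × 0.1 = 7.57
  Participation 40 × 0.06 = 2.4
  Fieldwork 86 × 0.18 = 15.48
  Studio work 69 × 0.27 = 18.63
  Peer review 84 × 0.14 = 11.76
Sum = 69.555
69.555 is ≥ 60 and < 70 → D

D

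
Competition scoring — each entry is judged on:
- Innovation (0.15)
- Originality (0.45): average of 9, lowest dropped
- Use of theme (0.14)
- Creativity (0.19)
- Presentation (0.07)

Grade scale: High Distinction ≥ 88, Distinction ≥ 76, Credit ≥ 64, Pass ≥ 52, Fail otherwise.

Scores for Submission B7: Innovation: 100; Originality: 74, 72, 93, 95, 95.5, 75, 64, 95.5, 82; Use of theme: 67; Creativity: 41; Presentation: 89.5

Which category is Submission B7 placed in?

Distinction

Originality: drop 64 → average of remaining 8 = 682/8 = 85.25
Weighted total:
  Innovation 100 × 0.15 = 15
  Originality 85.25 × 0.45 = 38.3625
  Use of theme 67 × 0.14 = 9.38
  Creativity 41 × 0.19 = 7.79
  Presentation 89.5 × 0.07 = 6.265
Sum = 76.7975
76.7975 is ≥ 76 and < 88 → Distinction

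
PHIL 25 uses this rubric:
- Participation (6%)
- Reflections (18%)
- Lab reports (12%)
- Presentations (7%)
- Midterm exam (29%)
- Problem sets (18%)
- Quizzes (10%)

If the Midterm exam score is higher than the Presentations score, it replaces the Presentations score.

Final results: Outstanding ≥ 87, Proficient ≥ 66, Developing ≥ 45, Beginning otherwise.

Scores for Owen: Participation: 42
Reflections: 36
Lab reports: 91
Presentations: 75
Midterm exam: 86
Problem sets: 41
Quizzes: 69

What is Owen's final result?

Midterm exam (86) > Presentations (75), so Presentations counts as 86.
Weighted total:
  Participation 42 × 0.06 = 2.52
  Reflections 36 × 0.18 = 6.48
  Lab reports 91 × 0.12 = 10.92
  Presentations 86 × 0.07 = 6.02
  Midterm exam 86 × 0.29 = 24.94
  Problem sets 41 × 0.18 = 7.38
  Quizzes 69 × 0.1 = 6.9
Sum = 65.16
65.16 is ≥ 45 and < 66 → Developing

Developing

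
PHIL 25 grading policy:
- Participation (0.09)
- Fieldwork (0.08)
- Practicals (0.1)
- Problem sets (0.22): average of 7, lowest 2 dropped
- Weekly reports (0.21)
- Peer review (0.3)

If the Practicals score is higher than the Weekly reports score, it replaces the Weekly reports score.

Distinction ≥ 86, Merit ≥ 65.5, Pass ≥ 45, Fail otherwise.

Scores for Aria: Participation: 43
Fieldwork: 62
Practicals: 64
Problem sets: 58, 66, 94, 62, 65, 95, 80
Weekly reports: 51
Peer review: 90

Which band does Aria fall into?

Problem sets: drop 58, 62 → average of remaining 5 = 400/5 = 80
Practicals (64) > Weekly reports (51), so Weekly reports counts as 64.
Weighted total:
  Participation 43 × 0.09 = 3.87
  Fieldwork 62 × 0.08 = 4.96
  Practicals 64 × 0.1 = 6.4
  Problem sets 80 × 0.22 = 17.6
  Weekly reports 64 × 0.21 = 13.44
  Peer review 90 × 0.3 = 27
Sum = 73.27
73.27 is ≥ 65.5 and < 86 → Merit

Merit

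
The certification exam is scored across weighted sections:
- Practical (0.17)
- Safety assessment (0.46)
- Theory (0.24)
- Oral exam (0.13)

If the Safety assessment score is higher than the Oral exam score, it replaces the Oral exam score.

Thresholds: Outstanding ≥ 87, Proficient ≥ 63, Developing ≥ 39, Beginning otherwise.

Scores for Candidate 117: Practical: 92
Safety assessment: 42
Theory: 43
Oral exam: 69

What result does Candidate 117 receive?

Developing

Safety assessment (42) ≤ Oral exam (69), so Oral exam stays at 69.
Weighted total:
  Practical 92 × 0.17 = 15.64
  Safety assessment 42 × 0.46 = 19.32
  Theory 43 × 0.24 = 10.32
  Oral exam 69 × 0.13 = 8.97
Sum = 54.25
54.25 is ≥ 39 and < 63 → Developing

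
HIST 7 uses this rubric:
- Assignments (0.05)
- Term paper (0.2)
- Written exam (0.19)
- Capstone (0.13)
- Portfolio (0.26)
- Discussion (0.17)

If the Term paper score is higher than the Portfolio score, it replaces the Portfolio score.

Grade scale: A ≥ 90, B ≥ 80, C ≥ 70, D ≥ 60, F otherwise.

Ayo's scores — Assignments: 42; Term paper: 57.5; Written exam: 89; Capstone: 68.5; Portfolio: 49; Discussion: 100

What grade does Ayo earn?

Term paper (57.5) > Portfolio (49), so Portfolio counts as 57.5.
Weighted total:
  Assignments 42 × 0.05 = 2.1
  Term paper 57.5 × 0.2 = 11.5
  Written exam 89 × 0.19 = 16.91
  Capstone 68.5 × 0.13 = 8.905
  Portfolio 57.5 × 0.26 = 14.95
  Discussion 100 × 0.17 = 17
Sum = 71.365
71.365 is ≥ 70 and < 80 → C

C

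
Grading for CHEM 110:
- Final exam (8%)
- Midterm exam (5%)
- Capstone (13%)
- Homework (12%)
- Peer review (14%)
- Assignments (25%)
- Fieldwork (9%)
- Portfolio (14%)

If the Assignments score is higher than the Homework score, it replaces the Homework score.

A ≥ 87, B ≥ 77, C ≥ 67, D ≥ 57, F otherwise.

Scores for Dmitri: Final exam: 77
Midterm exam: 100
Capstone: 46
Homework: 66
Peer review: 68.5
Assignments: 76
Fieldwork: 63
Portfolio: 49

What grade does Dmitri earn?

C

Assignments (76) > Homework (66), so Homework counts as 76.
Weighted total:
  Final exam 77 × 0.08 = 6.16
  Midterm exam 100 × 0.05 = 5
  Capstone 46 × 0.13 = 5.98
  Homework 76 × 0.12 = 9.12
  Peer review 68.5 × 0.14 = 9.59
  Assignments 76 × 0.25 = 19
  Fieldwork 63 × 0.09 = 5.67
  Portfolio 49 × 0.14 = 6.86
Sum = 67.38
67.38 is ≥ 67 and < 77 → C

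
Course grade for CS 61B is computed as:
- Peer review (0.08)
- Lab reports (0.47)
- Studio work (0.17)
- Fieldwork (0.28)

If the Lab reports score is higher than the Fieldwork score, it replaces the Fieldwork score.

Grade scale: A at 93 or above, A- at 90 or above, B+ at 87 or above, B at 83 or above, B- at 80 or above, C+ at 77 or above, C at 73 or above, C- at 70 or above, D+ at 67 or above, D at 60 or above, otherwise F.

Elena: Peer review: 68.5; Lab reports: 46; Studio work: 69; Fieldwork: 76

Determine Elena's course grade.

D

Lab reports (46) ≤ Fieldwork (76), so Fieldwork stays at 76.
Weighted total:
  Peer review 68.5 × 0.08 = 5.48
  Lab reports 46 × 0.47 = 21.62
  Studio work 69 × 0.17 = 11.73
  Fieldwork 76 × 0.28 = 21.28
Sum = 60.11
60.11 is ≥ 60 and < 67 → D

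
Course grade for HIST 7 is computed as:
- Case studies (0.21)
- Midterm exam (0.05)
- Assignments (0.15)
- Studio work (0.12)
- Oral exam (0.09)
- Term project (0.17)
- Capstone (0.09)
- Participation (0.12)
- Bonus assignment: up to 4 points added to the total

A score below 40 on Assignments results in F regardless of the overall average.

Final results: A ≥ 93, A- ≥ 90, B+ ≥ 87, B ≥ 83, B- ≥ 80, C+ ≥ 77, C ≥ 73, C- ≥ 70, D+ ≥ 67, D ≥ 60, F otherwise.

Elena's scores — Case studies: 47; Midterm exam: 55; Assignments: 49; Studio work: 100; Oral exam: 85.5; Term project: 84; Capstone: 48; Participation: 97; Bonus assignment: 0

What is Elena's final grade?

D+

Assignments score 49 ≥ 40: minimum met.
Weighted total:
  Case studies 47 × 0.21 = 9.87
  Midterm exam 55 × 0.05 = 2.75
  Assignments 49 × 0.15 = 7.35
  Studio work 100 × 0.12 = 12
  Oral exam 85.5 × 0.09 = 7.695
  Term project 84 × 0.17 = 14.28
  Capstone 48 × 0.09 = 4.32
  Participation 97 × 0.12 = 11.64
Sum = 69.905
Bonus assignment: 69.905 + 0 = 69.905
69.905 is ≥ 67 and < 70 → D+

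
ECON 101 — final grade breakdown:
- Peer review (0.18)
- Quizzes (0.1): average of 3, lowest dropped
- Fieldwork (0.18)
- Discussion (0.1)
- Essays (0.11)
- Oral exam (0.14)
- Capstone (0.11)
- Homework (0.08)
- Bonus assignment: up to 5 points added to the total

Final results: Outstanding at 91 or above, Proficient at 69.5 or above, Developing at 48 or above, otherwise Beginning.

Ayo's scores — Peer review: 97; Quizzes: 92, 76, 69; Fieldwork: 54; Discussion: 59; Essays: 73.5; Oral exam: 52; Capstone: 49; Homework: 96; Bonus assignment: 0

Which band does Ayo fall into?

Quizzes: drop 69 → average of remaining 2 = 168/2 = 84
Weighted total:
  Peer review 97 × 0.18 = 17.46
  Quizzes 84 × 0.1 = 8.4
  Fieldwork 54 × 0.18 = 9.72
  Discussion 59 × 0.1 = 5.9
  Essays 73.5 × 0.11 = 8.085
  Oral exam 52 × 0.14 = 7.28
  Capstone 49 × 0.11 = 5.39
  Homework 96 × 0.08 = 7.68
Sum = 69.915
Bonus assignment: 69.915 + 0 = 69.915
69.915 is ≥ 69.5 and < 91 → Proficient

Proficient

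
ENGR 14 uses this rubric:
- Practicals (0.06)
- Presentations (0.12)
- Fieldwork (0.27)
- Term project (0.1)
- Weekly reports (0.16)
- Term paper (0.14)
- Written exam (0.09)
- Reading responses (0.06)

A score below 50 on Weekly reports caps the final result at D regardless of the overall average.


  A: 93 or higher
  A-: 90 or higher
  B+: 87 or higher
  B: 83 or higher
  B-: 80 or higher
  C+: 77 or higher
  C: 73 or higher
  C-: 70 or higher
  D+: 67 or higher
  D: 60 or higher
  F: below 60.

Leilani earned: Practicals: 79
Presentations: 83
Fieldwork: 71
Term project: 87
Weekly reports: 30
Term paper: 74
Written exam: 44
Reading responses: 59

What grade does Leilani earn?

Weekly reports score 30 < 50: minimum not met.
Weighted total:
  Practicals 79 × 0.06 = 4.74
  Presentations 83 × 0.12 = 9.96
  Fieldwork 71 × 0.27 = 19.17
  Term project 87 × 0.1 = 8.7
  Weekly reports 30 × 0.16 = 4.8
  Term paper 74 × 0.14 = 10.36
  Written exam 44 × 0.09 = 3.96
  Reading responses 59 × 0.06 = 3.54
Sum = 65.23
65.23 would be D; cap at D applies → D.

D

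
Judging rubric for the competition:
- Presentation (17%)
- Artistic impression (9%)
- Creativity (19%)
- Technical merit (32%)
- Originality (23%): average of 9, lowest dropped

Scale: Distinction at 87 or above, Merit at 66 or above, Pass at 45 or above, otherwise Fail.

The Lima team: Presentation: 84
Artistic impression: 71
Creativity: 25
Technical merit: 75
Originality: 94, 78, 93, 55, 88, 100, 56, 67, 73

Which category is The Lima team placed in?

Originality: drop 55 → average of remaining 8 = 649/8 = 81.125
Weighted total:
  Presentation 84 × 0.17 = 14.28
  Artistic impression 71 × 0.09 = 6.39
  Creativity 25 × 0.19 = 4.75
  Technical merit 75 × 0.32 = 24
  Originality 81.125 × 0.23 = 18.65875
Sum = 68.07875
68.07875 is ≥ 66 and < 87 → Merit

Merit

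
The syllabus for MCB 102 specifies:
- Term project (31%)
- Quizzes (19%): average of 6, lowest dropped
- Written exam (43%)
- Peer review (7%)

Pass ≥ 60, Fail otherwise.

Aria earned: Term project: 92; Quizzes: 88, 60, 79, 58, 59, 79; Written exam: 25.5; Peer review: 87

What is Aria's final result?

Fail

Quizzes: drop 58 → average of remaining 5 = 365/5 = 73
Weighted total:
  Term project 92 × 0.31 = 28.52
  Quizzes 73 × 0.19 = 13.87
  Written exam 25.5 × 0.43 = 10.965
  Peer review 87 × 0.07 = 6.09
Sum = 59.445
59.445 < 60 → Fail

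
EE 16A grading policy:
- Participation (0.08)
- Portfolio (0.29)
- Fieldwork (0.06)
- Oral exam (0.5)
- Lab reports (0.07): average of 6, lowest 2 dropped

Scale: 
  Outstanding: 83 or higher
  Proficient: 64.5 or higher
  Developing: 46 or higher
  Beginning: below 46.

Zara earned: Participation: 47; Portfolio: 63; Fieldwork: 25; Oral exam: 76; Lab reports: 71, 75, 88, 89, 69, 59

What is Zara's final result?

Proficient

Lab reports: drop 59, 69 → average of remaining 4 = 323/4 = 80.75
Weighted total:
  Participation 47 × 0.08 = 3.76
  Portfolio 63 × 0.29 = 18.27
  Fieldwork 25 × 0.06 = 1.5
  Oral exam 76 × 0.5 = 38
  Lab reports 80.75 × 0.07 = 5.6525
Sum = 67.1825
67.1825 is ≥ 64.5 and < 83 → Proficient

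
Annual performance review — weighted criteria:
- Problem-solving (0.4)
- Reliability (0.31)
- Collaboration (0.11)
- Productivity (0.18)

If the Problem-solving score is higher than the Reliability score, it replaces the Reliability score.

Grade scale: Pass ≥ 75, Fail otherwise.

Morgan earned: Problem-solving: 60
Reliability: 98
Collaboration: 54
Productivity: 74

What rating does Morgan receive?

Problem-solving (60) ≤ Reliability (98), so Reliability stays at 98.
Weighted total:
  Problem-solving 60 × 0.4 = 24
  Reliability 98 × 0.31 = 30.38
  Collaboration 54 × 0.11 = 5.94
  Productivity 74 × 0.18 = 13.32
Sum = 73.64
73.64 < 75 → Fail

Fail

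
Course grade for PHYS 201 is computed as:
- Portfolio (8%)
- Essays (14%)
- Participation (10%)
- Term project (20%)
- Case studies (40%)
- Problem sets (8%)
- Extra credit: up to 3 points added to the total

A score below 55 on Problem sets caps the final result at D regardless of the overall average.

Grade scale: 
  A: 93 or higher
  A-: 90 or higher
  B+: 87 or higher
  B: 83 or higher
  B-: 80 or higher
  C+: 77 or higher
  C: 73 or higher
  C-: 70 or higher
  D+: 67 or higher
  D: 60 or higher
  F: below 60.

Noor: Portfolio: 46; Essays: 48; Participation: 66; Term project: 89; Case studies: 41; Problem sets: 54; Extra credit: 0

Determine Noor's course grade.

F

Problem sets score 54 < 55: minimum not met.
Weighted total:
  Portfolio 46 × 0.08 = 3.68
  Essays 48 × 0.14 = 6.72
  Participation 66 × 0.1 = 6.6
  Term project 89 × 0.2 = 17.8
  Case studies 41 × 0.4 = 16.4
  Problem sets 54 × 0.08 = 4.32
Sum = 55.52
Extra credit: 55.52 + 0 = 55.52
55.52 would be F; cap at D applies → F.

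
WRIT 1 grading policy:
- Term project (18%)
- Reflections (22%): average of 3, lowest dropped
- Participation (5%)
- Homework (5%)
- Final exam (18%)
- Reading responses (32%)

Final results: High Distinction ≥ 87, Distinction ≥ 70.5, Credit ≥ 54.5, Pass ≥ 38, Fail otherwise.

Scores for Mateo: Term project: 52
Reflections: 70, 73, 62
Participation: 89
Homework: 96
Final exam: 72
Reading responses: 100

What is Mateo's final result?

Distinction

Reflections: drop 62 → average of remaining 2 = 143/2 = 71.5
Weighted total:
  Term project 52 × 0.18 = 9.36
  Reflections 71.5 × 0.22 = 15.73
  Participation 89 × 0.05 = 4.45
  Homework 96 × 0.05 = 4.8
  Final exam 72 × 0.18 = 12.96
  Reading responses 100 × 0.32 = 32
Sum = 79.3
79.3 is ≥ 70.5 and < 87 → Distinction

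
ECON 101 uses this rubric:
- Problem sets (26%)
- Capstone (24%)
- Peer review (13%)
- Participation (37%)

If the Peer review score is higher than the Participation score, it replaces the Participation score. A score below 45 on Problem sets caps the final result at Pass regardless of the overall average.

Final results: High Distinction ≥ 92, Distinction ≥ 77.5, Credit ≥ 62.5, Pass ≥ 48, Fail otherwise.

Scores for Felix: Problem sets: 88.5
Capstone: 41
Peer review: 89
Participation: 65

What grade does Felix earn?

Peer review (89) > Participation (65), so Participation counts as 89.
Problem sets score 88.5 ≥ 45: minimum met.
Weighted total:
  Problem sets 88.5 × 0.26 = 23.01
  Capstone 41 × 0.24 = 9.84
  Peer review 89 × 0.13 = 11.57
  Participation 89 × 0.37 = 32.93
Sum = 77.35
77.35 is ≥ 62.5 and < 77.5 → Credit

Credit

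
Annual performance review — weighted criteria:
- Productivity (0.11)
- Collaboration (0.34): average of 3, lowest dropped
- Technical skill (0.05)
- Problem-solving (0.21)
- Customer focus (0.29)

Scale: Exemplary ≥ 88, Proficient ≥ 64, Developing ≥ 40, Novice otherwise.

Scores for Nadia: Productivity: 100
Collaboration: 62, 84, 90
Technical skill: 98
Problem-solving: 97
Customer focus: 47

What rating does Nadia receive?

Proficient

Collaboration: drop 62 → average of remaining 2 = 174/2 = 87
Weighted total:
  Productivity 100 × 0.11 = 11
  Collaboration 87 × 0.34 = 29.58
  Technical skill 98 × 0.05 = 4.9
  Problem-solving 97 × 0.21 = 20.37
  Customer focus 47 × 0.29 = 13.63
Sum = 79.48
79.48 is ≥ 64 and < 88 → Proficient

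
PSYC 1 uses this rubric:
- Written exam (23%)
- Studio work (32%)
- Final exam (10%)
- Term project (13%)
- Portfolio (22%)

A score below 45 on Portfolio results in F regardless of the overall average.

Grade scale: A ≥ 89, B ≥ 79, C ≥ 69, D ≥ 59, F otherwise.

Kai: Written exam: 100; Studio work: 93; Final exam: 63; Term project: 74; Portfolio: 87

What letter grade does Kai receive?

Portfolio score 87 ≥ 45: minimum met.
Weighted total:
  Written exam 100 × 0.23 = 23
  Studio work 93 × 0.32 = 29.76
  Final exam 63 × 0.1 = 6.3
  Term project 74 × 0.13 = 9.62
  Portfolio 87 × 0.22 = 19.14
Sum = 87.82
87.82 is ≥ 79 and < 89 → B

B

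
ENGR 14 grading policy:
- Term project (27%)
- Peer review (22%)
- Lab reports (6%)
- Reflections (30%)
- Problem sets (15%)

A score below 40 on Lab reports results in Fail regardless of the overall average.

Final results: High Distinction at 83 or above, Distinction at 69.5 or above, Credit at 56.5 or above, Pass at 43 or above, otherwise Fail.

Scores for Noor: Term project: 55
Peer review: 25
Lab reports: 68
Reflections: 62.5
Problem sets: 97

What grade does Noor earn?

Lab reports score 68 ≥ 40: minimum met.
Weighted total:
  Term project 55 × 0.27 = 14.85
  Peer review 25 × 0.22 = 5.5
  Lab reports 68 × 0.06 = 4.08
  Reflections 62.5 × 0.3 = 18.75
  Problem sets 97 × 0.15 = 14.55
Sum = 57.73
57.73 is ≥ 56.5 and < 69.5 → Credit

Credit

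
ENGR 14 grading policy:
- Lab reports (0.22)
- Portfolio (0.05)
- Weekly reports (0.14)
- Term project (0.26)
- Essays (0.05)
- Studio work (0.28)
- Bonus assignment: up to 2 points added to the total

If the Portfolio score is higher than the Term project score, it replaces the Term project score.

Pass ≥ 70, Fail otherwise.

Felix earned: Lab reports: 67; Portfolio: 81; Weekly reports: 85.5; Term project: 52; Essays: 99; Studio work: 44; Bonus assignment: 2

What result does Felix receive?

Pass

Portfolio (81) > Term project (52), so Term project counts as 81.
Weighted total:
  Lab reports 67 × 0.22 = 14.74
  Portfolio 81 × 0.05 = 4.05
  Weekly reports 85.5 × 0.14 = 11.97
  Term project 81 × 0.26 = 21.06
  Essays 99 × 0.05 = 4.95
  Studio work 44 × 0.28 = 12.32
Sum = 69.09
Bonus assignment: 69.09 + 2 = 71.09
71.09 ≥ 70 → Pass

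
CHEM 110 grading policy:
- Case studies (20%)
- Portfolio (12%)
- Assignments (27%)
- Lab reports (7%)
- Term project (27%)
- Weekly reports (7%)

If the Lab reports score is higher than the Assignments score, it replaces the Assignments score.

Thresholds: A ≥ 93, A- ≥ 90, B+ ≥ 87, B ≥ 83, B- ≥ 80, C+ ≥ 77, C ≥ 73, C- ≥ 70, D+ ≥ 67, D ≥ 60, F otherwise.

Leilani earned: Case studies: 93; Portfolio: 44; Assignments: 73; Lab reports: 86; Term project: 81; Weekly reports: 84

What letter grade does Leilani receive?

B-

Lab reports (86) > Assignments (73), so Assignments counts as 86.
Weighted total:
  Case studies 93 × 0.2 = 18.6
  Portfolio 44 × 0.12 = 5.28
  Assignments 86 × 0.27 = 23.22
  Lab reports 86 × 0.07 = 6.02
  Term project 81 × 0.27 = 21.87
  Weekly reports 84 × 0.07 = 5.88
Sum = 80.87
80.87 is ≥ 80 and < 83 → B-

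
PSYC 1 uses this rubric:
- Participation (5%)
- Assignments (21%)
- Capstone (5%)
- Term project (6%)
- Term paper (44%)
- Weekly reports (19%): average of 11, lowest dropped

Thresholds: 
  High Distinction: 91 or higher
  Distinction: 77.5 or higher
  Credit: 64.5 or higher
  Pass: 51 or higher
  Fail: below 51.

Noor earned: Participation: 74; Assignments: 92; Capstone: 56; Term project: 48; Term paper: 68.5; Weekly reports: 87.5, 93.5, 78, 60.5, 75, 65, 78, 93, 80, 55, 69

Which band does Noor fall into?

Weekly reports: drop 55 → average of remaining 10 = 779.5/10 = 77.95
Weighted total:
  Participation 74 × 0.05 = 3.7
  Assignments 92 × 0.21 = 19.32
  Capstone 56 × 0.05 = 2.8
  Term project 48 × 0.06 = 2.88
  Term paper 68.5 × 0.44 = 30.14
  Weekly reports 77.95 × 0.19 = 14.8105
Sum = 73.6505
73.6505 is ≥ 64.5 and < 77.5 → Credit

Credit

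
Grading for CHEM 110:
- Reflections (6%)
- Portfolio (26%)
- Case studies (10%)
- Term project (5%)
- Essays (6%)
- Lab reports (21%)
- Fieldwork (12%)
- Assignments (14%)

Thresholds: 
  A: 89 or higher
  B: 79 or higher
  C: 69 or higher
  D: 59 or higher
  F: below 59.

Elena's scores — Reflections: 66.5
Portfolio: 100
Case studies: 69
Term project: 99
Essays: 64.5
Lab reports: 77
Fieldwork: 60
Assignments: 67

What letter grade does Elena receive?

C

Weighted total:
  Reflections 66.5 × 0.06 = 3.99
  Portfolio 100 × 0.26 = 26
  Case studies 69 × 0.1 = 6.9
  Term project 99 × 0.05 = 4.95
  Essays 64.5 × 0.06 = 3.87
  Lab reports 77 × 0.21 = 16.17
  Fieldwork 60 × 0.12 = 7.2
  Assignments 67 × 0.14 = 9.38
Sum = 78.46
78.46 is ≥ 69 and < 79 → C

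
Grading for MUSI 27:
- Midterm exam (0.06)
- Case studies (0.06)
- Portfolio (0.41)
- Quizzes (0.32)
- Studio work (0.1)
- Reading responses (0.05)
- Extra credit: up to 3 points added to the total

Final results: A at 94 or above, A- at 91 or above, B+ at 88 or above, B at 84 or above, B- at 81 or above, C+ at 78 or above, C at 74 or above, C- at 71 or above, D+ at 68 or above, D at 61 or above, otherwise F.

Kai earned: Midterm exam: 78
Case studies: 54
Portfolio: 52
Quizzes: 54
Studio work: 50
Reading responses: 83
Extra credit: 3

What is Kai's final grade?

Weighted total:
  Midterm exam 78 × 0.06 = 4.68
  Case studies 54 × 0.06 = 3.24
  Portfolio 52 × 0.41 = 21.32
  Quizzes 54 × 0.32 = 17.28
  Studio work 50 × 0.1 = 5
  Reading responses 83 × 0.05 = 4.15
Sum = 55.67
Extra credit: 55.67 + 3 = 58.67
58.67 < 61 → F

F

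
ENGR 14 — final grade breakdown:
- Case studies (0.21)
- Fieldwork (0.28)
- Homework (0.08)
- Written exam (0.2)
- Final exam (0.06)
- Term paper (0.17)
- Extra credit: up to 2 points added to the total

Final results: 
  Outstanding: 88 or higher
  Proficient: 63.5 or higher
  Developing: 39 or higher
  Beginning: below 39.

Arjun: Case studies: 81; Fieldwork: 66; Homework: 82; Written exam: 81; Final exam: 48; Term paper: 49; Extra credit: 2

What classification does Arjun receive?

Weighted total:
  Case studies 81 × 0.21 = 17.01
  Fieldwork 66 × 0.28 = 18.48
  Homework 82 × 0.08 = 6.56
  Written exam 81 × 0.2 = 16.2
  Final exam 48 × 0.06 = 2.88
  Term paper 49 × 0.17 = 8.33
Sum = 69.46
Extra credit: 69.46 + 2 = 71.46
71.46 is ≥ 63.5 and < 88 → Proficient

Proficient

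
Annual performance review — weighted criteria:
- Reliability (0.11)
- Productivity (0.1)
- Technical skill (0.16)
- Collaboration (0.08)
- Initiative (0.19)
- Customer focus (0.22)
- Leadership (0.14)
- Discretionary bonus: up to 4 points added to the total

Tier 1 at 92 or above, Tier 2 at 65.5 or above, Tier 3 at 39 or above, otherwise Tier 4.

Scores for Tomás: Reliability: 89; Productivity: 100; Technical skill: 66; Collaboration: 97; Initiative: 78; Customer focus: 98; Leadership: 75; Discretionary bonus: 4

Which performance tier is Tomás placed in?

Weighted total:
  Reliability 89 × 0.11 = 9.79
  Productivity 100 × 0.1 = 10
  Technical skill 66 × 0.16 = 10.56
  Collaboration 97 × 0.08 = 7.76
  Initiative 78 × 0.19 = 14.82
  Customer focus 98 × 0.22 = 21.56
  Leadership 75 × 0.14 = 10.5
Sum = 84.99
Discretionary bonus: 84.99 + 4 = 88.99
88.99 is ≥ 65.5 and < 92 → Tier 2

Tier 2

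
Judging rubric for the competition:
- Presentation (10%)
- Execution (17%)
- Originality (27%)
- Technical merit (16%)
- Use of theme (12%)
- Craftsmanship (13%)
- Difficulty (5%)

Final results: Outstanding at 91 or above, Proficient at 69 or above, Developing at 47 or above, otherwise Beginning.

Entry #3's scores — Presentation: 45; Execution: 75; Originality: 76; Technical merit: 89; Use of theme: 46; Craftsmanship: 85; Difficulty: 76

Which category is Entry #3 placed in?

Weighted total:
  Presentation 45 × 0.1 = 4.5
  Execution 75 × 0.17 = 12.75
  Originality 76 × 0.27 = 20.52
  Technical merit 89 × 0.16 = 14.24
  Use of theme 46 × 0.12 = 5.52
  Craftsmanship 85 × 0.13 = 11.05
  Difficulty 76 × 0.05 = 3.8
Sum = 72.38
72.38 is ≥ 69 and < 91 → Proficient

Proficient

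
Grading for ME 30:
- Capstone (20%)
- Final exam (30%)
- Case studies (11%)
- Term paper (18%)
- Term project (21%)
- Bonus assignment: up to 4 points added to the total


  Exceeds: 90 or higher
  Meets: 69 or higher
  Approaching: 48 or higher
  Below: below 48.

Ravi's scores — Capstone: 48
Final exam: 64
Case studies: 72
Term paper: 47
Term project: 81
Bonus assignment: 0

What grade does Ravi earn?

Weighted total:
  Capstone 48 × 0.2 = 9.6
  Final exam 64 × 0.3 = 19.2
  Case studies 72 × 0.11 = 7.92
  Term paper 47 × 0.18 = 8.46
  Term project 81 × 0.21 = 17.01
Sum = 62.19
Bonus assignment: 62.19 + 0 = 62.19
62.19 is ≥ 48 and < 69 → Approaching

Approaching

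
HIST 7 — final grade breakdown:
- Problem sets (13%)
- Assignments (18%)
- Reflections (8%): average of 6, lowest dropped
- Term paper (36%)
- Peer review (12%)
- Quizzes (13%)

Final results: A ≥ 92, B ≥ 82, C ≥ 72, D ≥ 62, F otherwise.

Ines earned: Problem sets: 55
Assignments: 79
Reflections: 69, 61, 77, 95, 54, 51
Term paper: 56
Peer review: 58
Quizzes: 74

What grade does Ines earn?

Reflections: drop 51 → average of remaining 5 = 356/5 = 71.2
Weighted total:
  Problem sets 55 × 0.13 = 7.15
  Assignments 79 × 0.18 = 14.22
  Reflections 71.2 × 0.08 = 5.696
  Term paper 56 × 0.36 = 20.16
  Peer review 58 × 0.12 = 6.96
  Quizzes 74 × 0.13 = 9.62
Sum = 63.806
63.806 is ≥ 62 and < 72 → D

D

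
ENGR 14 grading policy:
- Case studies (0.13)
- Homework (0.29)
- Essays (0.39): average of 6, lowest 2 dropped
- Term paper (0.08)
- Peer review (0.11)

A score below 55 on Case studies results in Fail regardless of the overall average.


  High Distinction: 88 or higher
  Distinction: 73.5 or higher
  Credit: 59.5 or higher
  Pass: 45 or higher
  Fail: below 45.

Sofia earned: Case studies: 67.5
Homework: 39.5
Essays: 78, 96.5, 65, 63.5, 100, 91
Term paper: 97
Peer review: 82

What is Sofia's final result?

Essays: drop 63.5, 65 → average of remaining 4 = 365.5/4 = 91.375
Case studies score 67.5 ≥ 55: minimum met.
Weighted total:
  Case studies 67.5 × 0.13 = 8.775
  Homework 39.5 × 0.29 = 11.455
  Essays 91.375 × 0.39 = 35.63625
  Term paper 97 × 0.08 = 7.76
  Peer review 82 × 0.11 = 9.02
Sum = 72.64625
72.64625 is ≥ 59.5 and < 73.5 → Credit

Credit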